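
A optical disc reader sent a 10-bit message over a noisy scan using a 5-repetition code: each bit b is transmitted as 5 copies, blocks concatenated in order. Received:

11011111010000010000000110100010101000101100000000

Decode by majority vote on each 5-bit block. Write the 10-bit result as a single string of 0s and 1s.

Block 1 (11011): 4 ones → 1
Block 2 (11101): 4 ones → 1
Block 3 (00000): 0 ones → 0
Block 4 (10000): 1 one → 0
Block 5 (00011): 2 ones → 0
Block 6 (01000): 1 one → 0
Block 7 (10101): 3 ones → 1
Block 8 (00010): 1 one → 0
Block 9 (11000): 2 ones → 0
Block 10 (00000): 0 ones → 0

1100001000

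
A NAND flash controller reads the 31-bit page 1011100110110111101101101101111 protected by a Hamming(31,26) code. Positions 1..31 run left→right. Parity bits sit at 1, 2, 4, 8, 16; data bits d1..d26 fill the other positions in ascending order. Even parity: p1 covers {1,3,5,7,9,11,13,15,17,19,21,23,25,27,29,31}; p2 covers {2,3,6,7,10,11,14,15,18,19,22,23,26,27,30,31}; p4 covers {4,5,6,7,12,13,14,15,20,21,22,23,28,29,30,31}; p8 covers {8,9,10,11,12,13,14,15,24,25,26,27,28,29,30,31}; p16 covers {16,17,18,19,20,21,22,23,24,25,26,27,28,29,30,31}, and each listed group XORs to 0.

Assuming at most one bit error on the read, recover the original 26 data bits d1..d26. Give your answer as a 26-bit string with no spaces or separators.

11001011011101101101101111

s1 (pos 1,3,5,7,9,11,13,15,17,19,21,23,25,27,29,31): 1⊕1⊕1⊕0⊕1⊕1⊕0⊕1⊕1⊕1⊕0⊕1⊕1⊕0⊕1⊕1 = 0
s2 (pos 2,3,6,7,10,11,14,15,18,19,22,23,26,27,30,31): 0⊕1⊕0⊕0⊕0⊕1⊕1⊕1⊕0⊕1⊕1⊕1⊕1⊕0⊕1⊕1 = 0
s4 (pos 4,5,6,7,12,13,14,15,20,21,22,23,28,29,30,31): 1⊕1⊕0⊕0⊕1⊕0⊕1⊕1⊕1⊕0⊕1⊕1⊕1⊕1⊕1⊕1 = 0
s8 (pos 8,9,10,11,12,13,14,15,24,25,26,27,28,29,30,31): 1⊕1⊕0⊕1⊕1⊕0⊕1⊕1⊕0⊕1⊕1⊕0⊕1⊕1⊕1⊕1 = 0
s16 (pos 16,17,18,19,20,21,22,23,24,25,26,27,28,29,30,31): 1⊕1⊕0⊕1⊕1⊕0⊕1⊕1⊕0⊕1⊕1⊕0⊕1⊕1⊕1⊕1 = 0
Syndrome s16…s1 = 00000 → no error.
Read data bits from positions 3,5,6,7,9,10,11,12,13,14,15,17,18,19,20,21,22,23,24,25,26,27,28,29,30,31: 11001011011101101101101111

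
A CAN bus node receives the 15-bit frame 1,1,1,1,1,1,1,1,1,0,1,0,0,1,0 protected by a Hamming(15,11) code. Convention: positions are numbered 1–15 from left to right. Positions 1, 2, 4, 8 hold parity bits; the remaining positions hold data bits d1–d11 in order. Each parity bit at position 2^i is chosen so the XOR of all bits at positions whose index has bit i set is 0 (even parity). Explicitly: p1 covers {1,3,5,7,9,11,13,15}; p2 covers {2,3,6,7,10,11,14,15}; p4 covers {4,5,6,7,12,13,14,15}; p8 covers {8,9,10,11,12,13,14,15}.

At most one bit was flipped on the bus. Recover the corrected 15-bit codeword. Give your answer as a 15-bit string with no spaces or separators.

s1 (pos 1,3,5,7,9,11,13,15): 1⊕1⊕1⊕1⊕1⊕1⊕0⊕0 = 0
s2 (pos 2,3,6,7,10,11,14,15): 1⊕1⊕1⊕1⊕0⊕1⊕1⊕0 = 0
s4 (pos 4,5,6,7,12,13,14,15): 1⊕1⊕1⊕1⊕0⊕0⊕1⊕0 = 1
s8 (pos 8,9,10,11,12,13,14,15): 1⊕1⊕0⊕1⊕0⊕0⊕1⊕0 = 0
Syndrome s8…s1 = 0100 → error at position 4.
Flip position 4: 111111111010010 → 111011111010010

111011111010010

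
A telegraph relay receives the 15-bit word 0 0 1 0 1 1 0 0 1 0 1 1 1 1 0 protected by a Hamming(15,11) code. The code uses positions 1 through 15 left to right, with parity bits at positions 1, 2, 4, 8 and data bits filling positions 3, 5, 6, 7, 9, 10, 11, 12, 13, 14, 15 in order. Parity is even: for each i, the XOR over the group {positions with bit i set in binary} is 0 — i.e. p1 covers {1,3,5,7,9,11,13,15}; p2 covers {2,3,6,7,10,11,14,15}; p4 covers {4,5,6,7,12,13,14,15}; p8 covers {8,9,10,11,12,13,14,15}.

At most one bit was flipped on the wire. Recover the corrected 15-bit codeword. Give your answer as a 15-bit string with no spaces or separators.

s1 (pos 1,3,5,7,9,11,13,15): 0⊕1⊕1⊕0⊕1⊕1⊕1⊕0 = 1
s2 (pos 2,3,6,7,10,11,14,15): 0⊕1⊕1⊕0⊕0⊕1⊕1⊕0 = 0
s4 (pos 4,5,6,7,12,13,14,15): 0⊕1⊕1⊕0⊕1⊕1⊕1⊕0 = 1
s8 (pos 8,9,10,11,12,13,14,15): 0⊕1⊕0⊕1⊕1⊕1⊕1⊕0 = 1
Syndrome s8…s1 = 1101 → error at position 13.
Flip position 13: 001011001011110 → 001011001011010

001011001011010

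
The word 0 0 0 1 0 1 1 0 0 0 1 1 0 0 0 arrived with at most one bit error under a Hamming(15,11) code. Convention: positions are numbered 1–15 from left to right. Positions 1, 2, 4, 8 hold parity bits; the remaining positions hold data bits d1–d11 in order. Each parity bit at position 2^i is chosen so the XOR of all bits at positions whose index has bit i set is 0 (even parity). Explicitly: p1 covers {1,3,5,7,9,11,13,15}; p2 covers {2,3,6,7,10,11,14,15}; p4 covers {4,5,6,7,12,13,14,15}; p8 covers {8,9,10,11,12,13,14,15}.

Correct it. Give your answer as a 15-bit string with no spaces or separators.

s1 (pos 1,3,5,7,9,11,13,15): 0⊕0⊕0⊕1⊕0⊕1⊕0⊕0 = 0
s2 (pos 2,3,6,7,10,11,14,15): 0⊕0⊕1⊕1⊕0⊕1⊕0⊕0 = 1
s4 (pos 4,5,6,7,12,13,14,15): 1⊕0⊕1⊕1⊕1⊕0⊕0⊕0 = 0
s8 (pos 8,9,10,11,12,13,14,15): 0⊕0⊕0⊕1⊕1⊕0⊕0⊕0 = 0
Syndrome s8…s1 = 0010 → error at position 2.
Flip position 2: 000101100011000 → 010101100011000

010101100011000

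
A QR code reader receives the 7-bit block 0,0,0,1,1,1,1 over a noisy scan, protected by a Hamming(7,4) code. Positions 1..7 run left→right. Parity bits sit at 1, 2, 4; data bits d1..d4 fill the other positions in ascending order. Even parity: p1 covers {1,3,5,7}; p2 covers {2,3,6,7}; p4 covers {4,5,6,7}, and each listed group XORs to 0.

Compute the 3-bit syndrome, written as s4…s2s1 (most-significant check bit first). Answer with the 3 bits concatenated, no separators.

s1 (pos 1,3,5,7): 0⊕0⊕1⊕1 = 0
s2 (pos 2,3,6,7): 0⊕0⊕1⊕1 = 0
s4 (pos 4,5,6,7): 1⊕1⊕1⊕1 = 0
Syndrome s4…s1 = 000 → no error.

000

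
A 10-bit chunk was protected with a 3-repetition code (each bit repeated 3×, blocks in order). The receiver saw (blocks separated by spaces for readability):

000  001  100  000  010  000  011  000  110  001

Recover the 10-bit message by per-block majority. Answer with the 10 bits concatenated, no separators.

0000001010

Block 1 (000): 0 ones → 0
Block 2 (001): 1 one → 0
Block 3 (100): 1 one → 0
Block 4 (000): 0 ones → 0
Block 5 (010): 1 one → 0
Block 6 (000): 0 ones → 0
Block 7 (011): 2 ones → 1
Block 8 (000): 0 ones → 0
Block 9 (110): 2 ones → 1
Block 10 (001): 1 one → 0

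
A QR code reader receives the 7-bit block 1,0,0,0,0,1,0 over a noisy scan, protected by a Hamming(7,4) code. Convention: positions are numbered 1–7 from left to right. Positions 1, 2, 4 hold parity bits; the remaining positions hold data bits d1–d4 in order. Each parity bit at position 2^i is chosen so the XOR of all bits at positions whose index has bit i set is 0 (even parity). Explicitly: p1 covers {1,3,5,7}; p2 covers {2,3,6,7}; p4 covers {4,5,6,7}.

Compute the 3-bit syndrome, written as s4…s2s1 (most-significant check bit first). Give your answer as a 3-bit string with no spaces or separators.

s1 (pos 1,3,5,7): 1⊕0⊕0⊕0 = 1
s2 (pos 2,3,6,7): 0⊕0⊕1⊕0 = 1
s4 (pos 4,5,6,7): 0⊕0⊕1⊕0 = 1
Syndrome s4…s1 = 111 → error at position 7.

111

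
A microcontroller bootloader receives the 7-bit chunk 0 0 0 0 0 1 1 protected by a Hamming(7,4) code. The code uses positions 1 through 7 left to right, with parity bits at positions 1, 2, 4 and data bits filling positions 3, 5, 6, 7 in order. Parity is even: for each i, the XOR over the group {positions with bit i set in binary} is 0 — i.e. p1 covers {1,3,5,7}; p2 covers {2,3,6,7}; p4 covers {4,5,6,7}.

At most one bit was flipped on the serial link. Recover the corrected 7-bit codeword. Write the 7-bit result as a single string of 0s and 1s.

s1 (pos 1,3,5,7): 0⊕0⊕0⊕1 = 1
s2 (pos 2,3,6,7): 0⊕0⊕1⊕1 = 0
s4 (pos 4,5,6,7): 0⊕0⊕1⊕1 = 0
Syndrome s4…s1 = 001 → error at position 1.
Flip position 1: 0000011 → 1000011

1000011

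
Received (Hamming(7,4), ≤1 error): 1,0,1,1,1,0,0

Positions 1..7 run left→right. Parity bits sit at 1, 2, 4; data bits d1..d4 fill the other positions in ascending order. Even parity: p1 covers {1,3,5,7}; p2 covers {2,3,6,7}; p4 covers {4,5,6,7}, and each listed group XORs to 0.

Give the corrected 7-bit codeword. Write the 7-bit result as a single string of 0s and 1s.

s1 (pos 1,3,5,7): 1⊕1⊕1⊕0 = 1
s2 (pos 2,3,6,7): 0⊕1⊕0⊕0 = 1
s4 (pos 4,5,6,7): 1⊕1⊕0⊕0 = 0
Syndrome s4…s1 = 011 → error at position 3.
Flip position 3: 1011100 → 1001100

1001100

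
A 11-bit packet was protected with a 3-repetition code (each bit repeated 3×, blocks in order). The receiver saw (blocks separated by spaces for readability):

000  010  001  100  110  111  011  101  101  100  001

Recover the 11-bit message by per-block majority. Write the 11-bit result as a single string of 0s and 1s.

00001111100

Block 1 (000): 0 ones → 0
Block 2 (010): 1 one → 0
Block 3 (001): 1 one → 0
Block 4 (100): 1 one → 0
Block 5 (110): 2 ones → 1
Block 6 (111): 3 ones → 1
Block 7 (011): 2 ones → 1
Block 8 (101): 2 ones → 1
Block 9 (101): 2 ones → 1
Block 10 (100): 1 one → 0
Block 11 (001): 1 one → 0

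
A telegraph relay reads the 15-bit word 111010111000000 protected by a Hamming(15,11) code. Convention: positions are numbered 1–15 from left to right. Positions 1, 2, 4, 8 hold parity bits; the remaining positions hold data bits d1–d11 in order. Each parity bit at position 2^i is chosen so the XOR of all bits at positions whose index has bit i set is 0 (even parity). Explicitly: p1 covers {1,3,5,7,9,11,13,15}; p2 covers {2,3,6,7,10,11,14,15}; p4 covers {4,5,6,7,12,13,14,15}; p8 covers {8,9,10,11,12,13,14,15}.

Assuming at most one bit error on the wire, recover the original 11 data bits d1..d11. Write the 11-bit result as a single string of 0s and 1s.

s1 (pos 1,3,5,7,9,11,13,15): 1⊕1⊕1⊕1⊕1⊕0⊕0⊕0 = 1
s2 (pos 2,3,6,7,10,11,14,15): 1⊕1⊕0⊕1⊕0⊕0⊕0⊕0 = 1
s4 (pos 4,5,6,7,12,13,14,15): 0⊕1⊕0⊕1⊕0⊕0⊕0⊕0 = 0
s8 (pos 8,9,10,11,12,13,14,15): 1⊕1⊕0⊕0⊕0⊕0⊕0⊕0 = 0
Syndrome s8…s1 = 0011 → error at position 3.
Flip position 3: 111010111000000 → 110010111000000
Read data bits from positions 3,5,6,7,9,10,11,12,13,14,15: 01011000000

01011000000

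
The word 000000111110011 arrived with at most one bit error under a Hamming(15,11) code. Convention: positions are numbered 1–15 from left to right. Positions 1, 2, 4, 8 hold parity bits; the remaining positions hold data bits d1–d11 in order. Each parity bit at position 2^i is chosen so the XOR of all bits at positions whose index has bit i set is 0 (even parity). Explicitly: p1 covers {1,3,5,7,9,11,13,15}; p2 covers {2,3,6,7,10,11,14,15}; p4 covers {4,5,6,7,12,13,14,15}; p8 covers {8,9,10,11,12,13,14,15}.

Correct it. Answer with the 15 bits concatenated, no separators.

000001111110011

s1 (pos 1,3,5,7,9,11,13,15): 0⊕0⊕0⊕1⊕1⊕1⊕0⊕1 = 0
s2 (pos 2,3,6,7,10,11,14,15): 0⊕0⊕0⊕1⊕1⊕1⊕1⊕1 = 1
s4 (pos 4,5,6,7,12,13,14,15): 0⊕0⊕0⊕1⊕0⊕0⊕1⊕1 = 1
s8 (pos 8,9,10,11,12,13,14,15): 1⊕1⊕1⊕1⊕0⊕0⊕1⊕1 = 0
Syndrome s8…s1 = 0110 → error at position 6.
Flip position 6: 000000111110011 → 000001111110011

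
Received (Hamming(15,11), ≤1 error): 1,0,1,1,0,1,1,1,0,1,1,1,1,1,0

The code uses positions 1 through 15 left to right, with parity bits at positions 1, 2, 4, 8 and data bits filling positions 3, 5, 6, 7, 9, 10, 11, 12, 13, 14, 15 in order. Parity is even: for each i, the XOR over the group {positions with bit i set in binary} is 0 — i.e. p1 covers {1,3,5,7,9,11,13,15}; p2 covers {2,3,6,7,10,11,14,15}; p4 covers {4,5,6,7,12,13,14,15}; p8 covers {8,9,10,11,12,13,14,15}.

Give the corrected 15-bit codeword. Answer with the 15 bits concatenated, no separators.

001101110111110

s1 (pos 1,3,5,7,9,11,13,15): 1⊕1⊕0⊕1⊕0⊕1⊕1⊕0 = 1
s2 (pos 2,3,6,7,10,11,14,15): 0⊕1⊕1⊕1⊕1⊕1⊕1⊕0 = 0
s4 (pos 4,5,6,7,12,13,14,15): 1⊕0⊕1⊕1⊕1⊕1⊕1⊕0 = 0
s8 (pos 8,9,10,11,12,13,14,15): 1⊕0⊕1⊕1⊕1⊕1⊕1⊕0 = 0
Syndrome s8…s1 = 0001 → error at position 1.
Flip position 1: 101101110111110 → 001101110111110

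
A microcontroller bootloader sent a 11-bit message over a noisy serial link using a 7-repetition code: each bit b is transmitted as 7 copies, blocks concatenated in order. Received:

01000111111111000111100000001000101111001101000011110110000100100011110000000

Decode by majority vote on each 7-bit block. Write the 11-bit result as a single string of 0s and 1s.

Block 1 (0100011): 3 ones → 0
Block 2 (1111111): 7 ones → 1
Block 3 (0001111): 4 ones → 1
Block 4 (0000000): 0 ones → 0
Block 5 (1000101): 3 ones → 0
Block 6 (1110011): 5 ones → 1
Block 7 (0100001): 2 ones → 0
Block 8 (1110110): 5 ones → 1
Block 9 (0001001): 2 ones → 0
Block 10 (0001111): 4 ones → 1
Block 11 (0000000): 0 ones → 0

01100101010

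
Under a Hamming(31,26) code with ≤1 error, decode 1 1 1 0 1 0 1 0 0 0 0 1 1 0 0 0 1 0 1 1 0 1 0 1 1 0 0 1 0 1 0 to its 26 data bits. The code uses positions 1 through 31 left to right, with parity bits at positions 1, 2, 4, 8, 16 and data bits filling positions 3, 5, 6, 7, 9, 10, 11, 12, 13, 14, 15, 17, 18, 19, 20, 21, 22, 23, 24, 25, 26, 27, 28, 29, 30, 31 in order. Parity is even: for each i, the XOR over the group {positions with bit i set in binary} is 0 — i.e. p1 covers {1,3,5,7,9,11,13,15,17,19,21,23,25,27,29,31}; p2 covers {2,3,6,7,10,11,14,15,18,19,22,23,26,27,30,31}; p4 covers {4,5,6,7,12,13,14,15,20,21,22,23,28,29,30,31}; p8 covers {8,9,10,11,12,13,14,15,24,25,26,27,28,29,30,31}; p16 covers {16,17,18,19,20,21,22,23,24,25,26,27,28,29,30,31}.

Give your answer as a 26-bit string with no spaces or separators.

s1 (pos 1,3,5,7,9,11,13,15,17,19,21,23,25,27,29,31): 1⊕1⊕1⊕1⊕0⊕0⊕1⊕0⊕1⊕1⊕0⊕0⊕1⊕0⊕0⊕0 = 0
s2 (pos 2,3,6,7,10,11,14,15,18,19,22,23,26,27,30,31): 1⊕1⊕0⊕1⊕0⊕0⊕0⊕0⊕0⊕1⊕1⊕0⊕0⊕0⊕1⊕0 = 0
s4 (pos 4,5,6,7,12,13,14,15,20,21,22,23,28,29,30,31): 0⊕1⊕0⊕1⊕1⊕1⊕0⊕0⊕1⊕0⊕1⊕0⊕1⊕0⊕1⊕0 = 0
s8 (pos 8,9,10,11,12,13,14,15,24,25,26,27,28,29,30,31): 0⊕0⊕0⊕0⊕1⊕1⊕0⊕0⊕1⊕1⊕0⊕0⊕1⊕0⊕1⊕0 = 0
s16 (pos 16,17,18,19,20,21,22,23,24,25,26,27,28,29,30,31): 0⊕1⊕0⊕1⊕1⊕0⊕1⊕0⊕1⊕1⊕0⊕0⊕1⊕0⊕1⊕0 = 0
Syndrome s16…s1 = 00000 → no error.
Read data bits from positions 3,5,6,7,9,10,11,12,13,14,15,17,18,19,20,21,22,23,24,25,26,27,28,29,30,31: 11010001100101101011001010

11010001100101101011001010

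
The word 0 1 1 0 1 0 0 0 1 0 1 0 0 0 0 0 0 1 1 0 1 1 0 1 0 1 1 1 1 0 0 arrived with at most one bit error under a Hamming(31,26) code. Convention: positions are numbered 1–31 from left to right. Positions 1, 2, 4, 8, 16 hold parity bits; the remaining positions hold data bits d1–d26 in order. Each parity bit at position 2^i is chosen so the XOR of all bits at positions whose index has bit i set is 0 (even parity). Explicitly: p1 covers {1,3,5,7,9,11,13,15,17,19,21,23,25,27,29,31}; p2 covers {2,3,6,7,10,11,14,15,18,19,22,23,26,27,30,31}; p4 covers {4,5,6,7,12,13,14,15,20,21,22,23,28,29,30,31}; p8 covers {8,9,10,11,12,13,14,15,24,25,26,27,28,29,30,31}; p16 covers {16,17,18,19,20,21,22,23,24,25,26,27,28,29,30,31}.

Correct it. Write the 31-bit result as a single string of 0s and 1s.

s1 (pos 1,3,5,7,9,11,13,15,17,19,21,23,25,27,29,31): 0⊕1⊕1⊕0⊕1⊕1⊕0⊕0⊕0⊕1⊕1⊕0⊕0⊕1⊕1⊕0 = 0
s2 (pos 2,3,6,7,10,11,14,15,18,19,22,23,26,27,30,31): 1⊕1⊕0⊕0⊕0⊕1⊕0⊕0⊕1⊕1⊕1⊕0⊕1⊕1⊕0⊕0 = 0
s4 (pos 4,5,6,7,12,13,14,15,20,21,22,23,28,29,30,31): 0⊕1⊕0⊕0⊕0⊕0⊕0⊕0⊕0⊕1⊕1⊕0⊕1⊕1⊕0⊕0 = 1
s8 (pos 8,9,10,11,12,13,14,15,24,25,26,27,28,29,30,31): 0⊕1⊕0⊕1⊕0⊕0⊕0⊕0⊕1⊕0⊕1⊕1⊕1⊕1⊕0⊕0 = 1
s16 (pos 16,17,18,19,20,21,22,23,24,25,26,27,28,29,30,31): 0⊕0⊕1⊕1⊕0⊕1⊕1⊕0⊕1⊕0⊕1⊕1⊕1⊕1⊕0⊕0 = 1
Syndrome s16…s1 = 11100 → error at position 28.
Flip position 28: 0110100010100000011011010111100 → 0110100010100000011011010110100

0110100010100000011011010110100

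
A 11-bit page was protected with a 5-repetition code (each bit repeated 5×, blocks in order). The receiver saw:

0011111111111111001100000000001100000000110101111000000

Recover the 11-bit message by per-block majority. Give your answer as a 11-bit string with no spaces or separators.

Block 1 (00111): 3 ones → 1
Block 2 (11111): 5 ones → 1
Block 3 (11111): 5 ones → 1
Block 4 (10011): 3 ones → 1
Block 5 (00000): 0 ones → 0
Block 6 (00000): 0 ones → 0
Block 7 (11000): 2 ones → 0
Block 8 (00000): 0 ones → 0
Block 9 (11010): 3 ones → 1
Block 10 (11110): 4 ones → 1
Block 11 (00000): 0 ones → 0

11110000110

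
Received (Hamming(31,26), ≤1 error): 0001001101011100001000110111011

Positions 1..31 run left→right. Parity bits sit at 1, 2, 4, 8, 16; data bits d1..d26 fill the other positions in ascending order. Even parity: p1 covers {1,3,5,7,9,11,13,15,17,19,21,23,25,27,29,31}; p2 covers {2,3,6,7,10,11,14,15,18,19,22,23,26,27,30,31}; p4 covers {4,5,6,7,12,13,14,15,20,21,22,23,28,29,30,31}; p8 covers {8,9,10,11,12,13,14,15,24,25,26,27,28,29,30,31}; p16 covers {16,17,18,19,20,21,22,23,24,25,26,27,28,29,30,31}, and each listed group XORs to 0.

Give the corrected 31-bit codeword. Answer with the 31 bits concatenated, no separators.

s1 (pos 1,3,5,7,9,11,13,15,17,19,21,23,25,27,29,31): 0⊕0⊕0⊕1⊕0⊕0⊕1⊕0⊕0⊕1⊕0⊕1⊕0⊕1⊕0⊕1 = 0
s2 (pos 2,3,6,7,10,11,14,15,18,19,22,23,26,27,30,31): 0⊕0⊕0⊕1⊕1⊕0⊕1⊕0⊕0⊕1⊕0⊕1⊕1⊕1⊕1⊕1 = 1
s4 (pos 4,5,6,7,12,13,14,15,20,21,22,23,28,29,30,31): 1⊕0⊕0⊕1⊕1⊕1⊕1⊕0⊕0⊕0⊕0⊕1⊕1⊕0⊕1⊕1 = 1
s8 (pos 8,9,10,11,12,13,14,15,24,25,26,27,28,29,30,31): 1⊕0⊕1⊕0⊕1⊕1⊕1⊕0⊕1⊕0⊕1⊕1⊕1⊕0⊕1⊕1 = 1
s16 (pos 16,17,18,19,20,21,22,23,24,25,26,27,28,29,30,31): 0⊕0⊕0⊕1⊕0⊕0⊕0⊕1⊕1⊕0⊕1⊕1⊕1⊕0⊕1⊕1 = 0
Syndrome s16…s1 = 01110 → error at position 14.
Flip position 14: 0001001101011100001000110111011 → 0001001101011000001000110111011

0001001101011000001000110111011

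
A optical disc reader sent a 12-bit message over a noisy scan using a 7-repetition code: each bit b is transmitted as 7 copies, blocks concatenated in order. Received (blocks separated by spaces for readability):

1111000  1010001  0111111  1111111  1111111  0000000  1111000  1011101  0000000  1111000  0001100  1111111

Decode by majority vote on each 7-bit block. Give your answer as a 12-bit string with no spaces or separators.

101110110101

Block 1 (1111000): 4 ones → 1
Block 2 (1010001): 3 ones → 0
Block 3 (0111111): 6 ones → 1
Block 4 (1111111): 7 ones → 1
Block 5 (1111111): 7 ones → 1
Block 6 (0000000): 0 ones → 0
Block 7 (1111000): 4 ones → 1
Block 8 (1011101): 5 ones → 1
Block 9 (0000000): 0 ones → 0
Block 10 (1111000): 4 ones → 1
Block 11 (0001100): 2 ones → 0
Block 12 (1111111): 7 ones → 1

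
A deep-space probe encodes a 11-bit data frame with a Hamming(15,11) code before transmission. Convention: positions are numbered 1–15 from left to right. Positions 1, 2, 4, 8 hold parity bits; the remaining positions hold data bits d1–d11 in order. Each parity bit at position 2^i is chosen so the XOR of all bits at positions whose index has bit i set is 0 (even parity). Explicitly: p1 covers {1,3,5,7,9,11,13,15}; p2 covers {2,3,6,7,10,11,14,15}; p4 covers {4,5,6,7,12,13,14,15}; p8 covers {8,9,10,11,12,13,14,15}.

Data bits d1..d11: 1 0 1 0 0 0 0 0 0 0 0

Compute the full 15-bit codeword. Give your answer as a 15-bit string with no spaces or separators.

101101000000000

Place data at non-parity positions: p1 p2 1 p4 0 1 0 p8 0 0 0 0 0 0 0
p1 (pos 1,3,5,7,9,11,13,15): XOR of data positions = 1⊕0⊕0⊕0⊕0⊕0⊕0 = 1
p2 (pos 2,3,6,7,10,11,14,15): XOR of data positions = 1⊕1⊕0⊕0⊕0⊕0⊕0 = 0
p4 (pos 4,5,6,7,12,13,14,15): XOR of data positions = 0⊕1⊕0⊕0⊕0⊕0⊕0 = 1
p8 (pos 8,9,10,11,12,13,14,15): XOR of data positions = 0⊕0⊕0⊕0⊕0⊕0⊕0 = 0
Codeword: 101101000000000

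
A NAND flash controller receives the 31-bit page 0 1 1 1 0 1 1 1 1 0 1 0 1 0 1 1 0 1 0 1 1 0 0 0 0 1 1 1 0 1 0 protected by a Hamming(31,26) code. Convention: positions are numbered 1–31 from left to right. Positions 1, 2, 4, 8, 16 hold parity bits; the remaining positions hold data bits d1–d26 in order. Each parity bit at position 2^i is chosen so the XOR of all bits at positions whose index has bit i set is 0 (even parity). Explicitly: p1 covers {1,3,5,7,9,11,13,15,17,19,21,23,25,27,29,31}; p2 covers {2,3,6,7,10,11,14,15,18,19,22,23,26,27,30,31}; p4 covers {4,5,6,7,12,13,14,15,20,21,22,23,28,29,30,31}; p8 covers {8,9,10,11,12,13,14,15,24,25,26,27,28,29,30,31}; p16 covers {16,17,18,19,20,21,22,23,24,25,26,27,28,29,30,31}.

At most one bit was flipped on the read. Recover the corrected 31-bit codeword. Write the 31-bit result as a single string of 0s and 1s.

0111011110111011010110000111010

s1 (pos 1,3,5,7,9,11,13,15,17,19,21,23,25,27,29,31): 0⊕1⊕0⊕1⊕1⊕1⊕1⊕1⊕0⊕0⊕1⊕0⊕0⊕1⊕0⊕0 = 0
s2 (pos 2,3,6,7,10,11,14,15,18,19,22,23,26,27,30,31): 1⊕1⊕1⊕1⊕0⊕1⊕0⊕1⊕1⊕0⊕0⊕0⊕1⊕1⊕1⊕0 = 0
s4 (pos 4,5,6,7,12,13,14,15,20,21,22,23,28,29,30,31): 1⊕0⊕1⊕1⊕0⊕1⊕0⊕1⊕1⊕1⊕0⊕0⊕1⊕0⊕1⊕0 = 1
s8 (pos 8,9,10,11,12,13,14,15,24,25,26,27,28,29,30,31): 1⊕1⊕0⊕1⊕0⊕1⊕0⊕1⊕0⊕0⊕1⊕1⊕1⊕0⊕1⊕0 = 1
s16 (pos 16,17,18,19,20,21,22,23,24,25,26,27,28,29,30,31): 1⊕0⊕1⊕0⊕1⊕1⊕0⊕0⊕0⊕0⊕1⊕1⊕1⊕0⊕1⊕0 = 0
Syndrome s16…s1 = 01100 → error at position 12.
Flip position 12: 0111011110101011010110000111010 → 0111011110111011010110000111010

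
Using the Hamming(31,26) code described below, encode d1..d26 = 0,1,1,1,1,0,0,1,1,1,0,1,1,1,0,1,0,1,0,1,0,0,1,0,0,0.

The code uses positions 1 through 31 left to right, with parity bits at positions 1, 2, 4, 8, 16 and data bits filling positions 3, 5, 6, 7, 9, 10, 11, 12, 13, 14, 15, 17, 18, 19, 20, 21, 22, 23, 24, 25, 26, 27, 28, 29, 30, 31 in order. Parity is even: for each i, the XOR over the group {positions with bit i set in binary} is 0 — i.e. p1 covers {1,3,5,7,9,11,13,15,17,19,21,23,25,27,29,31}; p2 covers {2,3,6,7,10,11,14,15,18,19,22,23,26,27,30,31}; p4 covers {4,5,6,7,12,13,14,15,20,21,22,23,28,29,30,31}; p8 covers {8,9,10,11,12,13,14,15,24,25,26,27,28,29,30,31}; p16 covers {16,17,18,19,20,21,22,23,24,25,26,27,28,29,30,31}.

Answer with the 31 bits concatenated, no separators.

1001111010011101111010101001000

Place data at non-parity positions: p1 p2 0 p4 1 1 1 p8 1 0 0 1 1 1 0 p16 1 1 1 0 1 0 1 0 1 0 0 1 0 0 0
p1 (pos 1,3,5,7,9,11,13,15,17,19,21,23,25,27,29,31): XOR of data positions = 0⊕1⊕1⊕1⊕0⊕1⊕0⊕1⊕1⊕1⊕1⊕1⊕0⊕0⊕0 = 1
p2 (pos 2,3,6,7,10,11,14,15,18,19,22,23,26,27,30,31): XOR of data positions = 0⊕1⊕1⊕0⊕0⊕1⊕0⊕1⊕1⊕0⊕1⊕0⊕0⊕0⊕0 = 0
p4 (pos 4,5,6,7,12,13,14,15,20,21,22,23,28,29,30,31): XOR of data positions = 1⊕1⊕1⊕1⊕1⊕1⊕0⊕0⊕1⊕0⊕1⊕1⊕0⊕0⊕0 = 1
p8 (pos 8,9,10,11,12,13,14,15,24,25,26,27,28,29,30,31): XOR of data positions = 1⊕0⊕0⊕1⊕1⊕1⊕0⊕0⊕1⊕0⊕0⊕1⊕0⊕0⊕0 = 0
p16 (pos 16,17,18,19,20,21,22,23,24,25,26,27,28,29,30,31): XOR of data positions = 1⊕1⊕1⊕0⊕1⊕0⊕1⊕0⊕1⊕0⊕0⊕1⊕0⊕0⊕0 = 1
Codeword: 1001111010011101111010101001000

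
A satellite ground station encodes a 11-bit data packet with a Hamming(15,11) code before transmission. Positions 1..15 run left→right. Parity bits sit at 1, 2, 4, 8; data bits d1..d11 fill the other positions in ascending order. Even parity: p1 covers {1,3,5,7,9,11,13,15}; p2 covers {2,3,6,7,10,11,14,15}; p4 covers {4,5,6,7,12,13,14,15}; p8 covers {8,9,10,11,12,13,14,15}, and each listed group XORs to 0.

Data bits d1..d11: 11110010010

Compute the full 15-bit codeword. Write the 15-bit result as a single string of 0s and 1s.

011011100010010

Place data at non-parity positions: p1 p2 1 p4 1 1 1 p8 0 0 1 0 0 1 0
p1 (pos 1,3,5,7,9,11,13,15): XOR of data positions = 1⊕1⊕1⊕0⊕1⊕0⊕0 = 0
p2 (pos 2,3,6,7,10,11,14,15): XOR of data positions = 1⊕1⊕1⊕0⊕1⊕1⊕0 = 1
p4 (pos 4,5,6,7,12,13,14,15): XOR of data positions = 1⊕1⊕1⊕0⊕0⊕1⊕0 = 0
p8 (pos 8,9,10,11,12,13,14,15): XOR of data positions = 0⊕0⊕1⊕0⊕0⊕1⊕0 = 0
Codeword: 011011100010010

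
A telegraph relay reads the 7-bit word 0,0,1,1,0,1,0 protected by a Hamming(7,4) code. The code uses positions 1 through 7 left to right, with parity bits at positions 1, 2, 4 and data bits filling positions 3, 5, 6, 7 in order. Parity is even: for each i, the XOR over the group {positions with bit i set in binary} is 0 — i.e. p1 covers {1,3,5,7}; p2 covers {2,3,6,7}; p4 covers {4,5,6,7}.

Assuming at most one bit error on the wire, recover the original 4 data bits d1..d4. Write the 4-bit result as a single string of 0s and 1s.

s1 (pos 1,3,5,7): 0⊕1⊕0⊕0 = 1
s2 (pos 2,3,6,7): 0⊕1⊕1⊕0 = 0
s4 (pos 4,5,6,7): 1⊕0⊕1⊕0 = 0
Syndrome s4…s1 = 001 → error at position 1.
Flip position 1: 0011010 → 1011010
Read data bits from positions 3,5,6,7: 1010

1010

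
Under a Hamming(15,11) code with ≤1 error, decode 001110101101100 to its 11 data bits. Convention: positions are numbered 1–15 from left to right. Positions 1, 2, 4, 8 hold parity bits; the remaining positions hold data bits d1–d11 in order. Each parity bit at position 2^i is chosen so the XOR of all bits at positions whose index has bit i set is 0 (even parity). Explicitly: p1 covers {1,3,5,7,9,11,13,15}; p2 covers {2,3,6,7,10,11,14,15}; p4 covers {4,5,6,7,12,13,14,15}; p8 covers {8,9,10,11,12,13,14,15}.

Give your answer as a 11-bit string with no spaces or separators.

11001101100

s1 (pos 1,3,5,7,9,11,13,15): 0⊕1⊕1⊕1⊕1⊕0⊕1⊕0 = 1
s2 (pos 2,3,6,7,10,11,14,15): 0⊕1⊕0⊕1⊕1⊕0⊕0⊕0 = 1
s4 (pos 4,5,6,7,12,13,14,15): 1⊕1⊕0⊕1⊕1⊕1⊕0⊕0 = 1
s8 (pos 8,9,10,11,12,13,14,15): 0⊕1⊕1⊕0⊕1⊕1⊕0⊕0 = 0
Syndrome s8…s1 = 0111 → error at position 7.
Flip position 7: 001110101101100 → 001110001101100
Read data bits from positions 3,5,6,7,9,10,11,12,13,14,15: 11001101100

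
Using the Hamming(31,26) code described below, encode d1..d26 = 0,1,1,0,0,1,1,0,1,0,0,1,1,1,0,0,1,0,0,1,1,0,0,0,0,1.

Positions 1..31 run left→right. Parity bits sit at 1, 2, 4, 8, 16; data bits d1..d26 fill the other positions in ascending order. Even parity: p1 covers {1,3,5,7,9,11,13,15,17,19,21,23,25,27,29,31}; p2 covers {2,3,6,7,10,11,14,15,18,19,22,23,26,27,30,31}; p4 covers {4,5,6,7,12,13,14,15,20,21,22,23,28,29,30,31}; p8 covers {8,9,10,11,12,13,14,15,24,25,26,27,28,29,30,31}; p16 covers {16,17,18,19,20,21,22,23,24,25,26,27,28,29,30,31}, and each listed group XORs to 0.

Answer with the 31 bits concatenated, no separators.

Place data at non-parity positions: p1 p2 0 p4 1 1 0 p8 0 1 1 0 1 0 0 p16 1 1 1 0 0 1 0 0 1 1 0 0 0 0 1
p1 (pos 1,3,5,7,9,11,13,15,17,19,21,23,25,27,29,31): XOR of data positions = 0⊕1⊕0⊕0⊕1⊕1⊕0⊕1⊕1⊕0⊕0⊕1⊕0⊕0⊕1 = 1
p2 (pos 2,3,6,7,10,11,14,15,18,19,22,23,26,27,30,31): XOR of data positions = 0⊕1⊕0⊕1⊕1⊕0⊕0⊕1⊕1⊕1⊕0⊕1⊕0⊕0⊕1 = 0
p4 (pos 4,5,6,7,12,13,14,15,20,21,22,23,28,29,30,31): XOR of data positions = 1⊕1⊕0⊕0⊕1⊕0⊕0⊕0⊕0⊕1⊕0⊕0⊕0⊕0⊕1 = 1
p8 (pos 8,9,10,11,12,13,14,15,24,25,26,27,28,29,30,31): XOR of data positions = 0⊕1⊕1⊕0⊕1⊕0⊕0⊕0⊕1⊕1⊕0⊕0⊕0⊕0⊕1 = 0
p16 (pos 16,17,18,19,20,21,22,23,24,25,26,27,28,29,30,31): XOR of data positions = 1⊕1⊕1⊕0⊕0⊕1⊕0⊕0⊕1⊕1⊕0⊕0⊕0⊕0⊕1 = 1
Codeword: 1001110001101001111001001100001

1001110001101001111001001100001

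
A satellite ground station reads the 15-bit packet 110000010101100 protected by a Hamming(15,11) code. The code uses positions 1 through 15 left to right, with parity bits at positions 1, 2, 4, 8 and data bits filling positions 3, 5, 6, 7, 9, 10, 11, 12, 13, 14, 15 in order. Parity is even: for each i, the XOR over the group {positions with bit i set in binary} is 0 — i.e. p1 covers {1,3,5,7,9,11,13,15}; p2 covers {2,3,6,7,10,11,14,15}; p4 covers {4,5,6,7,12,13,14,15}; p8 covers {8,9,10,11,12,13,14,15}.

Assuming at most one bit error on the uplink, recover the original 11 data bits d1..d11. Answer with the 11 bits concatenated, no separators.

s1 (pos 1,3,5,7,9,11,13,15): 1⊕0⊕0⊕0⊕0⊕0⊕1⊕0 = 0
s2 (pos 2,3,6,7,10,11,14,15): 1⊕0⊕0⊕0⊕1⊕0⊕0⊕0 = 0
s4 (pos 4,5,6,7,12,13,14,15): 0⊕0⊕0⊕0⊕1⊕1⊕0⊕0 = 0
s8 (pos 8,9,10,11,12,13,14,15): 1⊕0⊕1⊕0⊕1⊕1⊕0⊕0 = 0
Syndrome s8…s1 = 0000 → no error.
Read data bits from positions 3,5,6,7,9,10,11,12,13,14,15: 00000101100

00000101100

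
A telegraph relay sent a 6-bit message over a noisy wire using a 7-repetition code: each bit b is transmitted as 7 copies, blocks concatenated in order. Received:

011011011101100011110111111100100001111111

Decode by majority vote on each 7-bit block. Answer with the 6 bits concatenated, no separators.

Block 1 (0110110): 4 ones → 1
Block 2 (1110110): 5 ones → 1
Block 3 (0011110): 4 ones → 1
Block 4 (1111111): 7 ones → 1
Block 5 (0010000): 1 one → 0
Block 6 (1111111): 7 ones → 1

111101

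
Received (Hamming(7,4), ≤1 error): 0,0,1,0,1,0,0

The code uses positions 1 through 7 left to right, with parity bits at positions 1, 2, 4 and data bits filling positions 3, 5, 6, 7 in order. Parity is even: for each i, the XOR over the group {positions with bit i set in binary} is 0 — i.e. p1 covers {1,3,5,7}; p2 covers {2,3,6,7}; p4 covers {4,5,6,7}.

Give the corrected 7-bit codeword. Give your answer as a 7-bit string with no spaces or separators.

0010110

s1 (pos 1,3,5,7): 0⊕1⊕1⊕0 = 0
s2 (pos 2,3,6,7): 0⊕1⊕0⊕0 = 1
s4 (pos 4,5,6,7): 0⊕1⊕0⊕0 = 1
Syndrome s4…s1 = 110 → error at position 6.
Flip position 6: 0010100 → 0010110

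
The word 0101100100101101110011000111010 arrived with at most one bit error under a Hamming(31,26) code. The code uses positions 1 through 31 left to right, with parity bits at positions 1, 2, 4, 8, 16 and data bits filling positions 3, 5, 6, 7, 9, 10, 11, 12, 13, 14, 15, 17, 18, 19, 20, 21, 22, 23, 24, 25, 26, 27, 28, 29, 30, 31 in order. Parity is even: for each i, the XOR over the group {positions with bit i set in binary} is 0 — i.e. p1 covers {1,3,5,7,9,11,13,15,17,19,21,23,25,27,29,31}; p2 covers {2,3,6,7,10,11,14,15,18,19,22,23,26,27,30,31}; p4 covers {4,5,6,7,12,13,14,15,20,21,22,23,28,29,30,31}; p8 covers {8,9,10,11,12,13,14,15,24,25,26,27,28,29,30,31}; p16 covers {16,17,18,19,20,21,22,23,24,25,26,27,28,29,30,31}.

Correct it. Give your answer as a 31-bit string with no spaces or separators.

s1 (pos 1,3,5,7,9,11,13,15,17,19,21,23,25,27,29,31): 0⊕0⊕1⊕0⊕0⊕1⊕1⊕0⊕1⊕0⊕1⊕0⊕0⊕1⊕0⊕0 = 0
s2 (pos 2,3,6,7,10,11,14,15,18,19,22,23,26,27,30,31): 1⊕0⊕0⊕0⊕0⊕1⊕1⊕0⊕1⊕0⊕1⊕0⊕1⊕1⊕1⊕0 = 0
s4 (pos 4,5,6,7,12,13,14,15,20,21,22,23,28,29,30,31): 1⊕1⊕0⊕0⊕0⊕1⊕1⊕0⊕0⊕1⊕1⊕0⊕1⊕0⊕1⊕0 = 0
s8 (pos 8,9,10,11,12,13,14,15,24,25,26,27,28,29,30,31): 1⊕0⊕0⊕1⊕0⊕1⊕1⊕0⊕0⊕0⊕1⊕1⊕1⊕0⊕1⊕0 = 0
s16 (pos 16,17,18,19,20,21,22,23,24,25,26,27,28,29,30,31): 1⊕1⊕1⊕0⊕0⊕1⊕1⊕0⊕0⊕0⊕1⊕1⊕1⊕0⊕1⊕0 = 1
Syndrome s16…s1 = 10000 → error at position 16.
Flip position 16: 0101100100101101110011000111010 → 0101100100101100110011000111010

0101100100101100110011000111010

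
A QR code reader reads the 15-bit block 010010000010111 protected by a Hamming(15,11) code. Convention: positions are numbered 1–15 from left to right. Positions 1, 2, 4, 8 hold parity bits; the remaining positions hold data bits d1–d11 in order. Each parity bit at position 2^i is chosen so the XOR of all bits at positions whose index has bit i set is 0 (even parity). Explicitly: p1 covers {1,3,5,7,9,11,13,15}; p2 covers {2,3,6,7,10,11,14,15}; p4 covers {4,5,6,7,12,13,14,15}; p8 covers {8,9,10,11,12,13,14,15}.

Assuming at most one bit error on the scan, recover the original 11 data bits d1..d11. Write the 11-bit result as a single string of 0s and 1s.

01000010111

s1 (pos 1,3,5,7,9,11,13,15): 0⊕0⊕1⊕0⊕0⊕1⊕1⊕1 = 0
s2 (pos 2,3,6,7,10,11,14,15): 1⊕0⊕0⊕0⊕0⊕1⊕1⊕1 = 0
s4 (pos 4,5,6,7,12,13,14,15): 0⊕1⊕0⊕0⊕0⊕1⊕1⊕1 = 0
s8 (pos 8,9,10,11,12,13,14,15): 0⊕0⊕0⊕1⊕0⊕1⊕1⊕1 = 0
Syndrome s8…s1 = 0000 → no error.
Read data bits from positions 3,5,6,7,9,10,11,12,13,14,15: 01000010111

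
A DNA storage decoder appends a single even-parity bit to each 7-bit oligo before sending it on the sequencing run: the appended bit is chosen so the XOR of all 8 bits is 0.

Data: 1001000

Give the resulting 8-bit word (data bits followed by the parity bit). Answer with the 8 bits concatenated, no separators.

XOR of the 7 data bits: 1⊕0⊕0⊕1⊕0⊕0⊕0 = 0
Parity bit = 0 (so all 8 bits XOR to 0).

10010000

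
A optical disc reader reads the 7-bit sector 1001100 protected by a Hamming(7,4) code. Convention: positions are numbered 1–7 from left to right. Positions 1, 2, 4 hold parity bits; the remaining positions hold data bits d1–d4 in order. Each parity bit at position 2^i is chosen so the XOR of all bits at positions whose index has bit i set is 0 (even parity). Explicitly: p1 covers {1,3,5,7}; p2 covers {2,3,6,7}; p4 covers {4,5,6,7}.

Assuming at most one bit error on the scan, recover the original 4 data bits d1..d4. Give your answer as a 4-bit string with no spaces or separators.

s1 (pos 1,3,5,7): 1⊕0⊕1⊕0 = 0
s2 (pos 2,3,6,7): 0⊕0⊕0⊕0 = 0
s4 (pos 4,5,6,7): 1⊕1⊕0⊕0 = 0
Syndrome s4…s1 = 000 → no error.
Read data bits from positions 3,5,6,7: 0100

0100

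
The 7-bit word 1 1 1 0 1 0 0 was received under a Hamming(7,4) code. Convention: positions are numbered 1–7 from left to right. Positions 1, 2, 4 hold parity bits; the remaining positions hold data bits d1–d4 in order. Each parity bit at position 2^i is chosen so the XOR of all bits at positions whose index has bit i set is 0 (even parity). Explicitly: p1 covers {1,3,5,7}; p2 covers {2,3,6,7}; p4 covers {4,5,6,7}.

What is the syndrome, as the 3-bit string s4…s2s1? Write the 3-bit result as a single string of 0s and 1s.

101

s1 (pos 1,3,5,7): 1⊕1⊕1⊕0 = 1
s2 (pos 2,3,6,7): 1⊕1⊕0⊕0 = 0
s4 (pos 4,5,6,7): 0⊕1⊕0⊕0 = 1
Syndrome s4…s1 = 101 → error at position 5.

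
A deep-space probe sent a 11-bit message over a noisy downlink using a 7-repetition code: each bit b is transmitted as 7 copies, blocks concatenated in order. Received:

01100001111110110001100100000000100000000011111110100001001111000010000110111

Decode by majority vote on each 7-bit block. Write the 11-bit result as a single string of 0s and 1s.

Block 1 (0110000): 2 ones → 0
Block 2 (1111110): 6 ones → 1
Block 3 (1100011): 4 ones → 1
Block 4 (0010000): 1 one → 0
Block 5 (0000100): 1 one → 0
Block 6 (0000000): 0 ones → 0
Block 7 (1111111): 7 ones → 1
Block 8 (0100001): 2 ones → 0
Block 9 (0011110): 4 ones → 1
Block 10 (0001000): 1 one → 0
Block 11 (0110111): 5 ones → 1

01100010101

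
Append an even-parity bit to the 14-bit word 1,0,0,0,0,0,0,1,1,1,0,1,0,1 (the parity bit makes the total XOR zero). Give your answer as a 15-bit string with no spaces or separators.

100000011101010

XOR of the 14 data bits: 1⊕0⊕0⊕0⊕0⊕0⊕0⊕1⊕1⊕1⊕0⊕1⊕0⊕1 = 0
Parity bit = 0 (so all 15 bits XOR to 0).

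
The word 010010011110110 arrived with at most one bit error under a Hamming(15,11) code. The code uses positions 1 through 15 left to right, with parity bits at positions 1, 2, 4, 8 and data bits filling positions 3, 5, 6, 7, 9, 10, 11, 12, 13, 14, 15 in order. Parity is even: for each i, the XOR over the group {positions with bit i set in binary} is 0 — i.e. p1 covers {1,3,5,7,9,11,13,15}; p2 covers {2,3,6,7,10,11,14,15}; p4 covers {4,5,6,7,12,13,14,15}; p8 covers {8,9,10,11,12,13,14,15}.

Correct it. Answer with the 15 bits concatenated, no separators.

s1 (pos 1,3,5,7,9,11,13,15): 0⊕0⊕1⊕0⊕1⊕1⊕1⊕0 = 0
s2 (pos 2,3,6,7,10,11,14,15): 1⊕0⊕0⊕0⊕1⊕1⊕1⊕0 = 0
s4 (pos 4,5,6,7,12,13,14,15): 0⊕1⊕0⊕0⊕0⊕1⊕1⊕0 = 1
s8 (pos 8,9,10,11,12,13,14,15): 1⊕1⊕1⊕1⊕0⊕1⊕1⊕0 = 0
Syndrome s8…s1 = 0100 → error at position 4.
Flip position 4: 010010011110110 → 010110011110110

010110011110110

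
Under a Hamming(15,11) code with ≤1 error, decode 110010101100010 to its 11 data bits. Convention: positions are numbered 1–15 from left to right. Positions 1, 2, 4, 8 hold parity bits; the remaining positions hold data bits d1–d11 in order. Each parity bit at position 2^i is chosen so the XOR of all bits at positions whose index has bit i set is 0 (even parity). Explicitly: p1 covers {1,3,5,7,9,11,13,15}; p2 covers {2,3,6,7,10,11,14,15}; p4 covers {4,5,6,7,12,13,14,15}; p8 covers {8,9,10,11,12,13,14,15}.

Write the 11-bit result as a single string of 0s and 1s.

s1 (pos 1,3,5,7,9,11,13,15): 1⊕0⊕1⊕1⊕1⊕0⊕0⊕0 = 0
s2 (pos 2,3,6,7,10,11,14,15): 1⊕0⊕0⊕1⊕1⊕0⊕1⊕0 = 0
s4 (pos 4,5,6,7,12,13,14,15): 0⊕1⊕0⊕1⊕0⊕0⊕1⊕0 = 1
s8 (pos 8,9,10,11,12,13,14,15): 0⊕1⊕1⊕0⊕0⊕0⊕1⊕0 = 1
Syndrome s8…s1 = 1100 → error at position 12.
Flip position 12: 110010101100010 → 110010101101010
Read data bits from positions 3,5,6,7,9,10,11,12,13,14,15: 01011101010

01011101010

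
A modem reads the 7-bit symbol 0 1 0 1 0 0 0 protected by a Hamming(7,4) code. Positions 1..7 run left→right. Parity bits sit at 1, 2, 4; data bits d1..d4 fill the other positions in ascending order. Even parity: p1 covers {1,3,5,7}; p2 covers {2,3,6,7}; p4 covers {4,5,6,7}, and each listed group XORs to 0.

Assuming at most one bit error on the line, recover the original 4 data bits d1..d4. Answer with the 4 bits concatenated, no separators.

0010

s1 (pos 1,3,5,7): 0⊕0⊕0⊕0 = 0
s2 (pos 2,3,6,7): 1⊕0⊕0⊕0 = 1
s4 (pos 4,5,6,7): 1⊕0⊕0⊕0 = 1
Syndrome s4…s1 = 110 → error at position 6.
Flip position 6: 0101000 → 0101010
Read data bits from positions 3,5,6,7: 0010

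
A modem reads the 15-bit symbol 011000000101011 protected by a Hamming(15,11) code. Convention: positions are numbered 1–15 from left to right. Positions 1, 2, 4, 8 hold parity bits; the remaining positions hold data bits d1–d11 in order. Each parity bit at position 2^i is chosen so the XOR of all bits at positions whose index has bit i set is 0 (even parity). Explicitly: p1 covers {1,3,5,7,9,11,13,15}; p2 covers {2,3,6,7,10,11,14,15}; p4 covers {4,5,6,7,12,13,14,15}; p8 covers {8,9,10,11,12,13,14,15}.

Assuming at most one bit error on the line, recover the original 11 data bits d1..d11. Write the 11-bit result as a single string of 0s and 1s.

10100101011

s1 (pos 1,3,5,7,9,11,13,15): 0⊕1⊕0⊕0⊕0⊕0⊕0⊕1 = 0
s2 (pos 2,3,6,7,10,11,14,15): 1⊕1⊕0⊕0⊕1⊕0⊕1⊕1 = 1
s4 (pos 4,5,6,7,12,13,14,15): 0⊕0⊕0⊕0⊕1⊕0⊕1⊕1 = 1
s8 (pos 8,9,10,11,12,13,14,15): 0⊕0⊕1⊕0⊕1⊕0⊕1⊕1 = 0
Syndrome s8…s1 = 0110 → error at position 6.
Flip position 6: 011000000101011 → 011001000101011
Read data bits from positions 3,5,6,7,9,10,11,12,13,14,15: 10100101011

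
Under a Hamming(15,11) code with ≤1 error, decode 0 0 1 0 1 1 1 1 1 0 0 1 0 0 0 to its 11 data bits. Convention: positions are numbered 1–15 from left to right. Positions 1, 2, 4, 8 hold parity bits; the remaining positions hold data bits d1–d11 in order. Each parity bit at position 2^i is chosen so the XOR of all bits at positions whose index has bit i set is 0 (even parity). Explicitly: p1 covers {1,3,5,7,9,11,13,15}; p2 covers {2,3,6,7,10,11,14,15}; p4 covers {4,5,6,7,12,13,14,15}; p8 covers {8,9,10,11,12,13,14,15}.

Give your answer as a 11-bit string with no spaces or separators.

11111101000

s1 (pos 1,3,5,7,9,11,13,15): 0⊕1⊕1⊕1⊕1⊕0⊕0⊕0 = 0
s2 (pos 2,3,6,7,10,11,14,15): 0⊕1⊕1⊕1⊕0⊕0⊕0⊕0 = 1
s4 (pos 4,5,6,7,12,13,14,15): 0⊕1⊕1⊕1⊕1⊕0⊕0⊕0 = 0
s8 (pos 8,9,10,11,12,13,14,15): 1⊕1⊕0⊕0⊕1⊕0⊕0⊕0 = 1
Syndrome s8…s1 = 1010 → error at position 10.
Flip position 10: 001011111001000 → 001011111101000
Read data bits from positions 3,5,6,7,9,10,11,12,13,14,15: 11111101000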